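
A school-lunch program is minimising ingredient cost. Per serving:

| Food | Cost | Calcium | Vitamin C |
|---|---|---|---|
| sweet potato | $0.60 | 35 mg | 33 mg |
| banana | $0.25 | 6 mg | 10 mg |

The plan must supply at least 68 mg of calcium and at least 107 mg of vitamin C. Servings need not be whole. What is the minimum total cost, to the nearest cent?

Minimising a linear cost over {calcium ≥ 68, vitamin C ≥ 107, servings ≥ 0} — the optimum is at a vertex, using one or two foods.
sweet potato only: max(68/35, 107/33) = 3.242 servings → $1.95.
banana only: max(68/6, 107/10) = 11.33 servings → $2.83.
sweet potato + banana with both tight: 0.25 servings and 9.875 servings → $2.62.
The minimum over all feasible corners is $1.95.

$1.95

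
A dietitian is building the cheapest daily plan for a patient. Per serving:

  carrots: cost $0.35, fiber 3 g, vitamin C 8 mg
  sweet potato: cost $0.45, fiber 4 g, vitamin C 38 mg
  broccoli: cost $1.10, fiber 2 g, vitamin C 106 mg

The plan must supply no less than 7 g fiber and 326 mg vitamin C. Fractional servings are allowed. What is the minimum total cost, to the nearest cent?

$3.40

A basic optimal solution has at most two foods positive. Try each food alone and each pair with both targets met exactly.
carrots only: max(7/3, 326/8) = 40.75 servings → $14.26.
sweet potato only: max(7/4, 326/38) = 8.579 servings → $3.86.
broccoli only: max(7/2, 326/106) = 3.5 servings → $3.85.
carrots + sweet potato: intersection lies outside the first quadrant.
carrots + broccoli with both tight: 0.298 servings and 3.053 servings → $3.46.
sweet potato + broccoli with both tight: 0.2586 servings and 2.983 servings → $3.40.
The minimum over all feasible corners is $3.40.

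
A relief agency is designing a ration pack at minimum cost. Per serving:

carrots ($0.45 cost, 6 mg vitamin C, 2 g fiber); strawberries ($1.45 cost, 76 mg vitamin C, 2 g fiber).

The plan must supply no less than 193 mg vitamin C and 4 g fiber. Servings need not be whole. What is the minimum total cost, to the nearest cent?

$3.68

An LP optimum is at a vertex; with two nutrient constraints at most two foods are used. Check each candidate.
carrots only: max(193/6, 4/2) = 32.17 servings → $14.47.
strawberries only: max(193/76, 4/2) = 2.539 servings → $3.68.
carrots + strawberries: the both-tight solution has a negative serving — not a feasible corner.
Cheapest feasible corner: $3.68.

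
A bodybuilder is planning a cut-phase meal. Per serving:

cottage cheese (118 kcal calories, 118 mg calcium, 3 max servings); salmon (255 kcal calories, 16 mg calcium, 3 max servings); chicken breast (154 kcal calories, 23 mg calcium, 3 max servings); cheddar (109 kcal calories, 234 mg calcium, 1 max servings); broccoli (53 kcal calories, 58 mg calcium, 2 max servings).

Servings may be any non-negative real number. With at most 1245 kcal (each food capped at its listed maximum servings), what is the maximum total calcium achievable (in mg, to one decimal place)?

Calcium per kcal: cheddar 2.147, broccoli 1.094, cottage cheese 1, chicken breast 0.1494, salmon 0.06275.
Take 1 serving of cheddar: uses 109 kcal, +234.0 mg calcium (running total 234.0 mg).
Take 2 servings of broccoli: uses 106 kcal, +116.0 mg calcium (running total 350.0 mg).
Take 3 servings of cottage cheese: uses 354 kcal, +354.0 mg calcium (running total 704.0 mg).
Take 3 servings of chicken breast: uses 462 kcal, +69.0 mg calcium (running total 773.0 mg).
Take 0.8392 servings of salmon: uses 214 kcal, +13.4 mg calcium (running total 786.4 mg).
Greedy by best ratio exhausts the calories allowance optimally: 786.4 mg.

786.4 mg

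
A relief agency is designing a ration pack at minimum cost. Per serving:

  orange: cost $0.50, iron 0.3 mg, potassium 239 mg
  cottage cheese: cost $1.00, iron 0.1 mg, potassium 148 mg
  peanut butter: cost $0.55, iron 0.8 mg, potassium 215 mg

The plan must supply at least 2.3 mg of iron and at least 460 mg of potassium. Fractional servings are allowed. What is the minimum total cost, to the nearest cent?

$1.58

An LP optimum is at a vertex; with two nutrient constraints at most two foods are used. Check each candidate.
orange only: max(2.3/0.3, 460/239) = 7.667 servings → $3.83.
cottage cheese only: max(2.3/0.1, 460/148) = 23 servings → $23.00.
peanut butter only: max(2.3/0.8, 460/215) = 2.875 servings → $1.58.
orange + cottage cheese: intersection lies outside the first quadrant.
orange + peanut butter: intersection lies outside the first quadrant.
cottage cheese + peanut butter: the both-tight solution has a negative serving — not a feasible corner.
So the least-cost plan costs $1.58.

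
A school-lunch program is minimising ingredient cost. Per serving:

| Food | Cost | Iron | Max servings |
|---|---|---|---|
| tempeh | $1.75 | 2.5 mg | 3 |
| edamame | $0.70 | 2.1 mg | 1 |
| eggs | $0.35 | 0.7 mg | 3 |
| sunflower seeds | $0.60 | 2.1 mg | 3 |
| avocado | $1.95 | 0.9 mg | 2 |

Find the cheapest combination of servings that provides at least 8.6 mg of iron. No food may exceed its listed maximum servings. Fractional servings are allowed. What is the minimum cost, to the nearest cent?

Cost per mg of iron: sunflower seeds $0.2857, edamame $0.3333, eggs $0.5000, tempeh $0.7000, avocado $2.1667.
Take 3 servings of sunflower seeds: +6.3 mg iron for $1.80 (total $1.80, still need 2.3 mg).
Take 1 serving of edamame: +2.1 mg iron for $0.70 (total $2.50, still need 0.2 mg).
Take 0.2857 servings of eggs: +0.2 mg iron for $0.10 (total $2.60, still need 0.0 mg).
Filling from the cheapest source first is optimal under one linear minimum: $2.60.

$2.60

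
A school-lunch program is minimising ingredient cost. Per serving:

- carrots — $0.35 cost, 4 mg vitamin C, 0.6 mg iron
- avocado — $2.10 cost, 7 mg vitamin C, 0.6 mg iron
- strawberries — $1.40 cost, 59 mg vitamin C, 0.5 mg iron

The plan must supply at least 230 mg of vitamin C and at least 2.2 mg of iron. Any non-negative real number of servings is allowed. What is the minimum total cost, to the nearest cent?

This is a tiny linear program; its minimum lies at a vertex of the feasible set. List the vertices and price them.
carrots only: max(230/4, 2.2/0.6) = 57.5 servings → $20.12.
avocado only: max(230/7, 2.2/0.6) = 32.86 servings → $69.00.
strawberries only: max(230/59, 2.2/0.5) = 4.4 servings → $6.16.
carrots + avocado: the both-tight solution has a negative serving — not a feasible corner.
carrots + strawberries with both tight: 0.4431 servings and 3.868 servings → $5.57.
avocado + strawberries with both tight: 0.4639 servings and 3.843 servings → $6.35.
Cheapest feasible corner: $5.57.

$5.57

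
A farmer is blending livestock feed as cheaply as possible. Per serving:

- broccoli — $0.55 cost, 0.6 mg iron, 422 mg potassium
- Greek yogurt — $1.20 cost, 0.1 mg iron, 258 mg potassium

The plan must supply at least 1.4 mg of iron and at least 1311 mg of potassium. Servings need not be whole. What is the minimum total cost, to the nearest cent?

$1.71

At the optimum either one food covers both requirements or two foods hit both targets exactly; no other combination can be cheaper.
broccoli only: max(1.4/0.6, 1311/422) = 3.107 servings → $1.71.
Greek yogurt only: max(1.4/0.1, 1311/258) = 14 servings → $16.80.
broccoli + Greek yogurt with both tight: 2.044 servings and 1.739 servings → $3.21.
The minimum over all feasible corners is $1.71.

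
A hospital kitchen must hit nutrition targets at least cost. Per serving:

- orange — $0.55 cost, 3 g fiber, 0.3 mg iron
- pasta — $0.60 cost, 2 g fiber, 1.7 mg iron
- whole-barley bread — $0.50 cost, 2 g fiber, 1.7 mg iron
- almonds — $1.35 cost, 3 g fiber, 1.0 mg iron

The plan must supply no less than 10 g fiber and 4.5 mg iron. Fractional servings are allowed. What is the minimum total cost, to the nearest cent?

$2.14

Compare the cost at each extreme point of the feasible region.
orange only: max(10/3, 4.5/0.3) = 15 servings → $8.25.
pasta only: max(10/2, 4.5/1.7) = 5 servings → $3.00.
whole-barley bread only: max(10/2, 4.5/1.7) = 5 servings → $2.50.
almonds only: max(10/3, 4.5/1.0) = 4.5 servings → $6.08.
orange + pasta with both tight: 1.778 servings and 2.333 servings → $2.38.
orange + whole-barley bread with both tight: 1.778 servings and 2.333 servings → $2.14.
orange + almonds with both targets exact would need a negative amount; discard.
pasta + whole-barley bread (both tight): parallel constraints — no distinct corner.
pasta + almonds with both tight: 1.129 servings and 2.581 servings → $4.16.
whole-barley bread + almonds with both tight: 1.129 servings and 2.581 servings → $4.05.
The minimum over all feasible corners is $2.14.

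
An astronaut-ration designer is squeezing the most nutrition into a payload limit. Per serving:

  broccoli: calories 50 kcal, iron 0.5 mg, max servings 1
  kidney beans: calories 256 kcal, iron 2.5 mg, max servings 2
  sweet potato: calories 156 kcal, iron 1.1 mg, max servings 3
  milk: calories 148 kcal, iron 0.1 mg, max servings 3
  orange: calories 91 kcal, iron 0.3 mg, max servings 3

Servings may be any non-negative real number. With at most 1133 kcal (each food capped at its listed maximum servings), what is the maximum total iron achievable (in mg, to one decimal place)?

Iron per kcal: broccoli 0.01, kidney beans 0.009766, sweet potato 0.007051, orange 0.003297, milk 0.0006757.
Take 1 serving of broccoli: uses 50 kcal, +0.5 mg iron (running total 0.5 mg).
Take 2 servings of kidney beans: uses 512 kcal, +5.0 mg iron (running total 5.5 mg).
Take 3 servings of sweet potato: uses 468 kcal, +3.3 mg iron (running total 8.8 mg).
Take 1.132 servings of orange: uses 103 kcal, +0.3 mg iron (running total 9.1 mg).
Filling greedily by iron-per-kcal is optimal for one linear limit, giving 9.1 mg.

9.1 mg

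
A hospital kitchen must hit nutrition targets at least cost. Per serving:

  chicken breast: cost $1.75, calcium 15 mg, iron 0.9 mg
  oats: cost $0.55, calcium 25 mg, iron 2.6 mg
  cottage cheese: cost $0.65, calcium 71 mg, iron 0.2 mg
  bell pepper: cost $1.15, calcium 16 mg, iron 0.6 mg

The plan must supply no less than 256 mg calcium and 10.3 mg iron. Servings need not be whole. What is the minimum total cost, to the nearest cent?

Check every corner: each single food scaled to meet both minima, and each pair solved so both constraints bind.
chicken breast only: max(256/15, 10.3/0.9) = 17.07 servings → $29.87.
oats only: max(256/25, 10.3/2.6) = 10.24 servings → $5.63.
cottage cheese only: max(256/71, 10.3/0.2) = 51.5 servings → $33.48.
bell pepper only: max(256/16, 10.3/0.6) = 17.17 servings → $19.74.
chicken breast + oats: the both-tight solution has a negative serving — not a feasible corner.
chicken breast + cottage cheese with both tight: 11.17 servings and 1.246 servings → $20.35.
chicken breast + bell pepper with both tight: 2.074 servings and 14.06 servings → $19.79.
oats + cottage cheese with both tight: 3.787 servings and 2.272 servings → $3.56.
oats + bell pepper with both tight: 0.4211 servings and 15.34 servings → $17.88.
cottage cheese + bell pepper: intersection lies outside the first quadrant.
So the least-cost plan costs $3.56.

$3.56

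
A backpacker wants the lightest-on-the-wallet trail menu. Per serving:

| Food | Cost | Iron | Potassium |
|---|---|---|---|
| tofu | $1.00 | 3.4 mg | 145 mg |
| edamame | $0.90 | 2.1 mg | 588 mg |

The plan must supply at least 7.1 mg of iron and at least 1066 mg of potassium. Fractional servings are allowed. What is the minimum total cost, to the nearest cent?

tofu only: max(7.1/3.4, 1066/145) = 7.352 servings → $7.35.
edamame only: max(7.1/2.1, 1066/588) = 3.381 servings → $3.04.
tofu + edamame with both tight: 1.143 servings and 1.531 servings → $2.52.
Cheapest feasible corner: $2.52.

$2.52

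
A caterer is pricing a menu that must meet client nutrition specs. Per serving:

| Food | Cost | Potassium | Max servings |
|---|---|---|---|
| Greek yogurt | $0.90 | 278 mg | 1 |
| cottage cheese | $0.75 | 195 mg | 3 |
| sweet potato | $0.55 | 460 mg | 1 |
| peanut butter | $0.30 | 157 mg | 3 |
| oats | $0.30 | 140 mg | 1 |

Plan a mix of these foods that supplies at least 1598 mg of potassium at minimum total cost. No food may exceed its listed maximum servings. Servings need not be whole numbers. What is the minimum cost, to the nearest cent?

Cost per mg of potassium: sweet potato $0.0012, peanut butter $0.0019, oats $0.0021, Greek yogurt $0.0032, cottage cheese $0.0038.
Take 1 serving of sweet potato: +460.0 mg potassium for $0.55 (total $0.55, still need 1138.0 mg).
Take 3 servings of peanut butter: +471.0 mg potassium for $0.90 (total $1.45, still need 667.0 mg).
Take 1 serving of oats: +140.0 mg potassium for $0.30 (total $1.75, still need 527.0 mg).
Take 1 serving of Greek yogurt: +278.0 mg potassium for $0.90 (total $2.65, still need 249.0 mg).
Take 1.277 servings of cottage cheese: +249.0 mg potassium for $0.96 (total $3.61, still need 0.0 mg).
Greedy by cheapest-per-mg is optimal for a single linear constraint, so the minimum cost is $3.61.

$3.61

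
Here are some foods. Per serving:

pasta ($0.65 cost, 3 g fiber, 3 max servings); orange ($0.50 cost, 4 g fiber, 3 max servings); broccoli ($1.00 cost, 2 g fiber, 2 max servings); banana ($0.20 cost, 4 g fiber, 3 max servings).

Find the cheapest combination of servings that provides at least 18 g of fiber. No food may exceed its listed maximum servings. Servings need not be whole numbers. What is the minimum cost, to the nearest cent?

$1.35

Cost per g of fiber: banana $0.0500, orange $0.1250, pasta $0.2167, broccoli $0.5000.
Take 3 servings of banana: +12.0 g fiber for $0.60 (total $0.60, still need 6.0 g).
Take 1.5 servings of orange: +6.0 g fiber for $0.75 (total $1.35, still need 0.0 g).
Filling from the cheapest source first is optimal under one linear minimum: $1.35.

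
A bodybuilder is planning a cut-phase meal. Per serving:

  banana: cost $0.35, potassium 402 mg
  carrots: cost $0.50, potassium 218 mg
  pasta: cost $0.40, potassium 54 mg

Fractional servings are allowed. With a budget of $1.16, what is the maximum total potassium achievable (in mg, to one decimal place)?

Potassium per dollar: banana 1149, carrots 436, pasta 135.
With no serving limits, spend the whole cost allowance on banana: $1.16 / $0.35 × 402 mg = 1332.3 mg.

1332.3 mg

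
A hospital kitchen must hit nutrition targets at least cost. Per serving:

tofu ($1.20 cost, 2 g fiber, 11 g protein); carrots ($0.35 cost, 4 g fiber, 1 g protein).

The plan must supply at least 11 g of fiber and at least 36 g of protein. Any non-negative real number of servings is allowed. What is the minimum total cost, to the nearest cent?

An LP optimum is at a vertex; with two nutrient constraints at most two foods are used. Check each candidate.
tofu only: max(11/2, 36/11) = 5.5 servings → $6.60.
carrots only: max(11/4, 36/1) = 36 servings → $12.60.
tofu + carrots with both tight: 3.167 servings and 1.167 servings → $4.21.
So the least-cost plan costs $4.21.

$4.21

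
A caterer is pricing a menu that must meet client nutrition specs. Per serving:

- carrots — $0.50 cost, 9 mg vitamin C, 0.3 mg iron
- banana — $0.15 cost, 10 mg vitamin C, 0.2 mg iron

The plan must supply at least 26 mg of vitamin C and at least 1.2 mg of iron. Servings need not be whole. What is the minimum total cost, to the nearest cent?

$0.90

The cheapest plan sits at a corner of the feasible region — with two constraints it uses at most two foods.
carrots only: max(26/9, 1.2/0.3) = 4 servings → $2.00.
banana only: max(26/10, 1.2/0.2) = 6 servings → $0.90.
carrots + banana: intersection lies outside the first quadrant.
The minimum over all feasible corners is $0.90.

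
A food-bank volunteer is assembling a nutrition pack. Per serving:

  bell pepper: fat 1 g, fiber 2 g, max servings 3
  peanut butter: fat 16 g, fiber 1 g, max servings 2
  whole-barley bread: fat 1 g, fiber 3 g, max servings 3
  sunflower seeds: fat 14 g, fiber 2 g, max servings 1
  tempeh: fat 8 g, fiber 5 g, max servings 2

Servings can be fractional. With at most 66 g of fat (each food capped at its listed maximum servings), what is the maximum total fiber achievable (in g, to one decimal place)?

Fiber per g fat: whole-barley bread 3, bell pepper 2, tempeh 0.625, sunflower seeds 0.1429, peanut butter 0.0625.
Take 3 servings of whole-barley bread: uses 3 g fat, +9.0 g fiber (running total 9.0 g).
Take 3 servings of bell pepper: uses 3 g fat, +6.0 g fiber (running total 15.0 g).
Take 2 servings of tempeh: uses 16 g fat, +10.0 g fiber (running total 25.0 g).
Take 1 serving of sunflower seeds: uses 14 g fat, +2.0 g fiber (running total 27.0 g).
Take 1.875 servings of peanut butter: uses 30 g fat, +1.9 g fiber (running total 28.9 g).
Greedy by best ratio exhausts the fat allowance optimally: 28.9 g.

28.9 g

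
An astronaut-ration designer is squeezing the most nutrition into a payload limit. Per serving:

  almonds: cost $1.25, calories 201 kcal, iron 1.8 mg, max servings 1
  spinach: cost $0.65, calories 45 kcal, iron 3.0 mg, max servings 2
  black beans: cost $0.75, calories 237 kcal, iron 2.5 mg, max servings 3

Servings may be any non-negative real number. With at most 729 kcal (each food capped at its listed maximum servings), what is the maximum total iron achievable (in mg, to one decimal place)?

12.7 mg

Iron per kcal: spinach 0.06667, black beans 0.01055, almonds 0.008955.
Take 2 servings of spinach: uses 90 kcal, +6.0 mg iron (running total 6.0 mg).
Take 2.696 servings of black beans: uses 639 kcal, +6.7 mg iron (running total 12.7 mg).
Greedy by best ratio exhausts the calories allowance optimally: 12.7 mg.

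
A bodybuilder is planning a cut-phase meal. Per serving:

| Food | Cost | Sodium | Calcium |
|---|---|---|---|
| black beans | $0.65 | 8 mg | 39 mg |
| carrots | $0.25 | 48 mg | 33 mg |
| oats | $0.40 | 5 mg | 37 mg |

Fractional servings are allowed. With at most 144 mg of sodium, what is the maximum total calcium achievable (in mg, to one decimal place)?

1065.6 mg

Calcium per mg sodium: oats 7.4, black beans 4.875, carrots 0.6875.
With no serving limits, spend the whole sodium allowance on oats: 144 mg / 5 mg × 37 mg = 1065.6 mg.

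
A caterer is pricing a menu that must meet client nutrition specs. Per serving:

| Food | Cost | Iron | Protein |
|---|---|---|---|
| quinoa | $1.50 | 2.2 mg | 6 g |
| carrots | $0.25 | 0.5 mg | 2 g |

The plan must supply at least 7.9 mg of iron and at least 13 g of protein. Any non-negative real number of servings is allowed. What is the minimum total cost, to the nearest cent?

At the optimum either one food covers both requirements or two foods hit both targets exactly; no other combination can be cheaper.
quinoa only: max(7.9/2.2, 13/6) = 3.591 servings → $5.39.
carrots only: max(7.9/0.5, 13/2) = 15.8 servings → $3.95.
quinoa + carrots: intersection lies outside the first quadrant.
The minimum over all feasible corners is $3.95.

$3.95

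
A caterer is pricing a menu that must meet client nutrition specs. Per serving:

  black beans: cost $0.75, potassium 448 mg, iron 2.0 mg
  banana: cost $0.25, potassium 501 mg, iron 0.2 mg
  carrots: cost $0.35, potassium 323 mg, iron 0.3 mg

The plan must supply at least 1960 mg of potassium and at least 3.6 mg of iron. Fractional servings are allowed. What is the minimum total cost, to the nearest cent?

This is a tiny linear program; its minimum lies at a vertex of the feasible set. List the vertices and price them.
black beans only: max(1960/448, 3.6/2.0) = 4.375 servings → $3.28.
banana only: max(1960/501, 3.6/0.2) = 18 servings → $4.50.
carrots only: max(1960/323, 3.6/0.3) = 12 servings → $4.20.
black beans + banana with both tight: 1.547 servings and 2.529 servings → $1.79.
black beans + carrots with both tight: 1.124 servings and 4.51 servings → $2.42.
banana + carrots with both targets exact would need a negative amount; discard.
So the least-cost plan costs $1.79.

$1.79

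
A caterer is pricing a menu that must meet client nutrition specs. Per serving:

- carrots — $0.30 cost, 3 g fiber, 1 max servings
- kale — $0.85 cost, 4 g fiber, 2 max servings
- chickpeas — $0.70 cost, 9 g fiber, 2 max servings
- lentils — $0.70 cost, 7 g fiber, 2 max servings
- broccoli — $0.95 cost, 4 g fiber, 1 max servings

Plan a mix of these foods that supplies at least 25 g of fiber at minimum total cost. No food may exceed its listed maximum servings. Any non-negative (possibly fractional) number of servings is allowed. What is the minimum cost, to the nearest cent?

Cost per g of fiber: chickpeas $0.0778, carrots $0.1000, lentils $0.1000, kale $0.2125, broccoli $0.2375.
Take 2 servings of chickpeas: +18.0 g fiber for $1.40 (total $1.40, still need 7.0 g).
Take 1 serving of carrots: +3.0 g fiber for $0.30 (total $1.70, still need 4.0 g).
Take 0.5714 servings of lentils: +4.0 g fiber for $0.40 (total $2.10, still need 0.0 g).
Filling from the cheapest source first is optimal under one linear minimum: $2.10.

$2.10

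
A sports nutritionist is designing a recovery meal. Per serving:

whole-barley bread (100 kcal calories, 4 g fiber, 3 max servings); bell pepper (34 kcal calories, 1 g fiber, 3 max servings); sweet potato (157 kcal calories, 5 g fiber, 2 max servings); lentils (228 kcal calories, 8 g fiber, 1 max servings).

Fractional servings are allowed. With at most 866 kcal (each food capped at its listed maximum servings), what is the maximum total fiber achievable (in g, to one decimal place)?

Fiber per kcal: whole-barley bread 0.04, lentils 0.03509, sweet potato 0.03185, bell pepper 0.02941.
Take 3 servings of whole-barley bread: uses 300 kcal, +12.0 g fiber (running total 12.0 g).
Take 1 serving of lentils: uses 228 kcal, +8.0 g fiber (running total 20.0 g).
Take 2 servings of sweet potato: uses 314 kcal, +10.0 g fiber (running total 30.0 g).
Take 0.7059 servings of bell pepper: uses 24 kcal, +0.7 g fiber (running total 30.7 g).
Filling greedily by fiber-per-kcal is optimal for one linear limit, giving 30.7 g.

30.7 g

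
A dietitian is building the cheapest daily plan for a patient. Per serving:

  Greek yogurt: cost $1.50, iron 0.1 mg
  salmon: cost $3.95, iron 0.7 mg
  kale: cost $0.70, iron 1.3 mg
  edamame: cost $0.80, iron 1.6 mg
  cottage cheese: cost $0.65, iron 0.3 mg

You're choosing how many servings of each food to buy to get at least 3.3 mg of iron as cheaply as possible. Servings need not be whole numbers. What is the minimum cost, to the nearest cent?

Cost per mg of iron: edamame $0.5000, kale $0.5385, cottage cheese $2.1667, salmon $5.6429, Greek yogurt $15.0000.
With no serving limits, use only edamame: 3.3 mg / 1.6 mg = 2.062 servings × $0.80 = $1.65.

$1.65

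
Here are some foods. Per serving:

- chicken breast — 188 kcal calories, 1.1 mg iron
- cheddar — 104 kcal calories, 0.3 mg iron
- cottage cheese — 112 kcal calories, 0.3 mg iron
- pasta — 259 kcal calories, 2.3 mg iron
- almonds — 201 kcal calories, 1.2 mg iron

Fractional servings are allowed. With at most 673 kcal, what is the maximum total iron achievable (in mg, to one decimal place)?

6.0 mg

Iron per kcal: pasta 0.00888, almonds 0.00597, chicken breast 0.005851, cheddar 0.002885, cottage cheese 0.002679.
With no serving limits, spend the whole calories allowance on pasta: 673 kcal / 259 kcal × 2.3 mg = 6.0 mg.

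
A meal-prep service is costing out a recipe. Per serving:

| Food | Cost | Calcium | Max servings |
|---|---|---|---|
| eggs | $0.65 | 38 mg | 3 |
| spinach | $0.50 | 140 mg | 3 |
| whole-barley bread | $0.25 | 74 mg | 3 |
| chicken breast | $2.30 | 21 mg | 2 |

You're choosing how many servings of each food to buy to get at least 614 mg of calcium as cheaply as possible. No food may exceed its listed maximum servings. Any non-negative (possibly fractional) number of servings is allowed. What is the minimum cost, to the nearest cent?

Cost per mg of calcium: whole-barley bread $0.0034, spinach $0.0036, eggs $0.0171, chicken breast $0.1095.
Take 3 servings of whole-barley bread: +222.0 mg calcium for $0.75 (total $0.75, still need 392.0 mg).
Take 2.8 servings of spinach: +392.0 mg calcium for $1.40 (total $2.15, still need 0.0 mg).
Filling from the cheapest source first is optimal under one linear minimum: $2.15.

$2.15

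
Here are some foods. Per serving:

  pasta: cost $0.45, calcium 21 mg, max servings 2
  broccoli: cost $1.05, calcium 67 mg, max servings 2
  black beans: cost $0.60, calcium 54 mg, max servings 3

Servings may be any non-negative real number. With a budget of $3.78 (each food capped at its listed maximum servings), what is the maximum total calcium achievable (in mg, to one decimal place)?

Calcium per dollar: black beans 90, broccoli 63.81, pasta 46.67.
Take 3 servings of black beans: spends $1.80, +162.0 mg calcium (running total 162.0 mg).
Take 1.886 servings of broccoli: spends $1.98, +126.3 mg calcium (running total 288.3 mg).
Greedy by best ratio exhausts the cost allowance optimally: 288.3 mg.

288.3 mg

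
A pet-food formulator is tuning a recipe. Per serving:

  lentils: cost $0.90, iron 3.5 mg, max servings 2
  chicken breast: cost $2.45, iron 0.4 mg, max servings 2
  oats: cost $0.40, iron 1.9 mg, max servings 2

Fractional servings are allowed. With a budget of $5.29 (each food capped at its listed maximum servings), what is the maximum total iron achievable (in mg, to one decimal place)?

Iron per dollar: oats 4.75, lentils 3.889, chicken breast 0.1633.
Take 2 servings of oats: spends $0.80, +3.8 mg iron (running total 3.8 mg).
Take 2 servings of lentils: spends $1.80, +7.0 mg iron (running total 10.8 mg).
Take 1.098 servings of chicken breast: spends $2.69, +0.4 mg iron (running total 11.2 mg).
Greedy by best ratio exhausts the cost allowance optimally: 11.2 mg.

11.2 mg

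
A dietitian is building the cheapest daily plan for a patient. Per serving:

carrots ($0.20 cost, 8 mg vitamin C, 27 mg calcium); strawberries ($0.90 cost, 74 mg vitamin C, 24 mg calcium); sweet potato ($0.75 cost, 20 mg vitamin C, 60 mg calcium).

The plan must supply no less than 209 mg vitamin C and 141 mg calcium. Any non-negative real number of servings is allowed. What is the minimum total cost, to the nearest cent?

$2.85

This is a tiny linear program; its minimum lies at a vertex of the feasible set. List the vertices and price them.
carrots only: max(209/8, 141/27) = 26.12 servings → $5.22.
strawberries only: max(209/74, 141/24) = 5.875 servings → $5.29.
sweet potato only: max(209/20, 141/60) = 10.45 servings → $7.84.
carrots + strawberries with both tight: 3 servings and 2.5 servings → $2.85.
carrots + sweet potato: intersection lies outside the first quadrant.
strawberries + sweet potato with both tight: 2.455 servings and 1.368 servings → $3.24.
The minimum over all feasible corners is $2.85.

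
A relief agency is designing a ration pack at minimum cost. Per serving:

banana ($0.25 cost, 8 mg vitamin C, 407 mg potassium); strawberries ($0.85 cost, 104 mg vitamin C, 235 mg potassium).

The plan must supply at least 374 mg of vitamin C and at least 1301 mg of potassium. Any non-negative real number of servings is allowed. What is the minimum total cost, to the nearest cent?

A basic optimal solution has at most two foods positive. Try each food alone and each pair with both targets met exactly.
banana only: max(374/8, 1301/407) = 46.75 servings → $11.69.
strawberries only: max(374/104, 1301/235) = 5.536 servings → $4.71.
banana + strawberries with both tight: 1.172 servings and 3.506 servings → $3.27.
The minimum over all feasible corners is $3.27.

$3.27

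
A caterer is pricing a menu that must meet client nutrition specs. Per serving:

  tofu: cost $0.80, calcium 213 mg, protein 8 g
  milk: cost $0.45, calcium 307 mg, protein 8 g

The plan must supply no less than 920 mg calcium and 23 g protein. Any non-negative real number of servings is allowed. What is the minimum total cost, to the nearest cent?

$1.35

At the optimum either one food covers both requirements or two foods hit both targets exactly; no other combination can be cheaper.
tofu only: max(920/213, 23/8) = 4.319 servings → $3.46.
milk only: max(920/307, 23/8) = 2.997 servings → $1.35.
tofu + milk: intersection lies outside the first quadrant.
The minimum over all feasible corners is $1.35.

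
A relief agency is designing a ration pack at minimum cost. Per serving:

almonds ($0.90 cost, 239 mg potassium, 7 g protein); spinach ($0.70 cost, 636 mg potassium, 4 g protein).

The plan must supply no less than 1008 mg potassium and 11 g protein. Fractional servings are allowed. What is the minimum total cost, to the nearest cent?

$1.65

This is a tiny linear program; its minimum lies at a vertex of the feasible set. List the vertices and price them.
almonds only: max(1008/239, 11/7) = 4.218 servings → $3.80.
spinach only: max(1008/636, 11/4) = 2.75 servings → $1.93.
almonds + spinach with both tight: 0.8478 servings and 1.266 servings → $1.65.
So the least-cost plan costs $1.65.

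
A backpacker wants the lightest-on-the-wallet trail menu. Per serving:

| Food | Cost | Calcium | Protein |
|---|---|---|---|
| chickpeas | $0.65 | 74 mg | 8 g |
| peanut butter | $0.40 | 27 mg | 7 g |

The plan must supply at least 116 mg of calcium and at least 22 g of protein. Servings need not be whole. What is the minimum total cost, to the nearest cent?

Minimising a linear cost over {calcium ≥ 116, protein ≥ 22, servings ≥ 0} — the optimum is at a vertex, using one or two foods.
chickpeas only: max(116/74, 22/8) = 2.75 servings → $1.79.
peanut butter only: max(116/27, 22/7) = 4.296 servings → $1.72.
chickpeas + peanut butter with both tight: 0.7219 servings and 2.318 servings → $1.40.
Cheapest feasible corner: $1.40.

$1.40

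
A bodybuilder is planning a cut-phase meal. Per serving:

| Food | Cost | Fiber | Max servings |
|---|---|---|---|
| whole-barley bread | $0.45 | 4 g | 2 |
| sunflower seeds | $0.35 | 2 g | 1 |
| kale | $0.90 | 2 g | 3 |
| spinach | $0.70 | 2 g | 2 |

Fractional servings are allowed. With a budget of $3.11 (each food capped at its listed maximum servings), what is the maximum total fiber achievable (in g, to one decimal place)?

15.0 g

Fiber per dollar: whole-barley bread 8.889, sunflower seeds 5.714, spinach 2.857, kale 2.222.
Take 2 servings of whole-barley bread: spends $0.90, +8.0 g fiber (running total 8.0 g).
Take 1 serving of sunflower seeds: spends $0.35, +2.0 g fiber (running total 10.0 g).
Take 2 servings of spinach: spends $1.40, +4.0 g fiber (running total 14.0 g).
Take 0.5111 servings of kale: spends $0.46, +1.0 g fiber (running total 15.0 g).
Filling greedily by fiber-per-dollar is optimal for one linear limit, giving 15.0 g.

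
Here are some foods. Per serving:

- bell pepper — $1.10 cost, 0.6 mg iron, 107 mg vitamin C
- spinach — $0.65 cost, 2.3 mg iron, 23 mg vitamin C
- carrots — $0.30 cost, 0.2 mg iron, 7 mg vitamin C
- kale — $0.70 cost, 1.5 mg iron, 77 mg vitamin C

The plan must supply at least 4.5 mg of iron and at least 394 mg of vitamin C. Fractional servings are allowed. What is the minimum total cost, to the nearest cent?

$3.58

An LP optimum is at a vertex; with two nutrient constraints at most two foods are used. Check each candidate.
bell pepper only: max(4.5/0.6, 394/107) = 7.5 servings → $8.25.
spinach only: max(4.5/2.3, 394/23) = 17.13 servings → $11.13.
carrots only: max(4.5/0.2, 394/7) = 56.29 servings → $16.89.
kale only: max(4.5/1.5, 394/77) = 5.117 servings → $3.58.
bell pepper + spinach with both tight: 3.455 servings and 1.055 servings → $4.49.
bell pepper + carrots with both tight: 2.75 servings and 14.25 servings → $7.30.
bell pepper + kale with both tight: 2.139 servings and 2.144 servings → $3.85.
spinach + carrots: intersection lies outside the first quadrant.
spinach + kale with both targets exact would need a negative amount; discard.
carrots + kale with both targets exact would need a negative amount; discard.
Cheapest feasible corner: $3.58.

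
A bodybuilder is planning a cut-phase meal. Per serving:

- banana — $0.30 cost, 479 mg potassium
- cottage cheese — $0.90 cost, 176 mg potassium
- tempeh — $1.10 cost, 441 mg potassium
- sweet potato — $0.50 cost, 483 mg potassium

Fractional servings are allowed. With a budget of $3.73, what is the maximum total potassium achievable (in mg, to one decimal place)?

Potassium per dollar: banana 1597, sweet potato 966, tempeh 400.9, cottage cheese 195.6.
With no serving limits, spend the whole cost allowance on banana: $3.73 / $0.30 × 479 mg = 5955.6 mg.

5955.6 mg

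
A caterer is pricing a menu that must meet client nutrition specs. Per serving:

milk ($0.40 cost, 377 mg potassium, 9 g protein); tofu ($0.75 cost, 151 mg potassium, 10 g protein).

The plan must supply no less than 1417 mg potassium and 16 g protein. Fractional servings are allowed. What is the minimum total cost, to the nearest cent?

The cheapest plan sits at a corner of the feasible region — with two constraints it uses at most two foods.
milk only: max(1417/377, 16/9) = 3.759 servings → $1.50.
tofu only: max(1417/151, 16/10) = 9.384 servings → $7.04.
milk + tofu: intersection lies outside the first quadrant.
So the least-cost plan costs $1.50.

$1.50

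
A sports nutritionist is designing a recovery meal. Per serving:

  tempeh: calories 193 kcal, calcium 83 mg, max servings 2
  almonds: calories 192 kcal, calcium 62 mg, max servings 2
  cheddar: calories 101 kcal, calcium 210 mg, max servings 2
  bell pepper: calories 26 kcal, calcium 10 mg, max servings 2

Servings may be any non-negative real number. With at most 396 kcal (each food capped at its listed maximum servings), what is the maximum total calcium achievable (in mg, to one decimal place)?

503.4 mg

Calcium per kcal: cheddar 2.079, tempeh 0.4301, bell pepper 0.3846, almonds 0.3229.
Take 2 servings of cheddar: uses 202 kcal, +420.0 mg calcium (running total 420.0 mg).
Take 1.005 servings of tempeh: uses 194 kcal, +83.4 mg calcium (running total 503.4 mg).
Greedy by best ratio exhausts the calories allowance optimally: 503.4 mg.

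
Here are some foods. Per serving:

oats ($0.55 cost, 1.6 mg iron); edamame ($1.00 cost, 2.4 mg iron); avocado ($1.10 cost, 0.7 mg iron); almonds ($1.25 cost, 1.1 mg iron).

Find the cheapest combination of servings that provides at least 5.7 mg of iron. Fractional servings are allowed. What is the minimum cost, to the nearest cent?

Cost per mg of iron: oats $0.3438, edamame $0.4167, almonds $1.1364, avocado $1.5714.
With no serving limits, use only oats: 5.7 mg / 1.6 mg = 3.562 servings × $0.55 = $1.96.

$1.96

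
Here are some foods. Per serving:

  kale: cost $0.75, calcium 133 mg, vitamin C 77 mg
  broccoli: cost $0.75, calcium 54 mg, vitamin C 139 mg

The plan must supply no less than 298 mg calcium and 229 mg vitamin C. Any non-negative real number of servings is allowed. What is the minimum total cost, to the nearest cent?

The cheapest plan sits at a corner of the feasible region — with two constraints it uses at most two foods.
kale only: max(298/133, 229/77) = 2.974 servings → $2.23.
broccoli only: max(298/54, 229/139) = 5.519 servings → $4.14.
kale + broccoli with both tight: 2.028 servings and 0.5242 servings → $1.91.
Cheapest feasible corner: $1.91.

$1.91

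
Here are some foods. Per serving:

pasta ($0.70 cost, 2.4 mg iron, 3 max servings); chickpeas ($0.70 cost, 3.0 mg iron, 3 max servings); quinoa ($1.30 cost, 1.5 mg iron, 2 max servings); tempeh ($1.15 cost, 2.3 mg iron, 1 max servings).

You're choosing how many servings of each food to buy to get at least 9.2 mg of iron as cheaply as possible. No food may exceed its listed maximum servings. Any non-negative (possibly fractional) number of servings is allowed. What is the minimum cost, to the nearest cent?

$2.16

Cost per mg of iron: chickpeas $0.2333, pasta $0.2917, tempeh $0.5000, quinoa $0.8667.
Take 3 servings of chickpeas: +9.0 mg iron for $2.10 (total $2.10, still need 0.2 mg).
Take 0.08333 servings of pasta: +0.2 mg iron for $0.06 (total $2.16, still need 0.0 mg).
Greedy by cheapest-per-mg is optimal for a single linear constraint, so the minimum cost is $2.16.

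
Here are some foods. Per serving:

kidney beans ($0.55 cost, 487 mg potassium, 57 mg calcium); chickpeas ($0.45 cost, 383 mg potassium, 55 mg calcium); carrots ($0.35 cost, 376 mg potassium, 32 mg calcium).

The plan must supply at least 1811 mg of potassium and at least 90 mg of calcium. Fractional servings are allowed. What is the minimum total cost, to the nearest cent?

An LP optimum is at a vertex; with two nutrient constraints at most two foods are used. Check each candidate.
kidney beans only: max(1811/487, 90/57) = 3.719 servings → $2.05.
chickpeas only: max(1811/383, 90/55) = 4.728 servings → $2.13.
carrots only: max(1811/376, 90/32) = 4.816 servings → $1.69.
kidney beans + chickpeas: intersection lies outside the first quadrant.
kidney beans + carrots: the both-tight solution has a negative serving — not a feasible corner.
chickpeas + carrots: intersection lies outside the first quadrant.
The minimum over all feasible corners is $1.69.

$1.69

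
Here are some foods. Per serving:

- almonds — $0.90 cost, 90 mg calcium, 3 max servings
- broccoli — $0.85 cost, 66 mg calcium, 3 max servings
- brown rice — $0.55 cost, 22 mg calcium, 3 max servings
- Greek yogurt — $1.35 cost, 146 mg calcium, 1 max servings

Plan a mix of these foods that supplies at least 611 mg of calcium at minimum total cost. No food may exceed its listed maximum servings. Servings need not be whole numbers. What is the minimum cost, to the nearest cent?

Cost per mg of calcium: Greek yogurt $0.0092, almonds $0.0100, broccoli $0.0129, brown rice $0.0250.
Take 1 serving of Greek yogurt: +146.0 mg calcium for $1.35 (total $1.35, still need 465.0 mg).
Take 3 servings of almonds: +270.0 mg calcium for $2.70 (total $4.05, still need 195.0 mg).
Take 2.955 servings of broccoli: +195.0 mg calcium for $2.51 (total $6.56, still need 0.0 mg).
Filling from the cheapest source first is optimal under one linear minimum: $6.56.

$6.56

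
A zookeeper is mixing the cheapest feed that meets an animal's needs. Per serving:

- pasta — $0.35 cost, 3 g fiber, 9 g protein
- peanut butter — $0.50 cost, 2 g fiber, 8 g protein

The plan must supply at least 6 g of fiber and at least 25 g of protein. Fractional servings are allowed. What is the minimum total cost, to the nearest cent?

An LP optimum is at a vertex; with two nutrient constraints at most two foods are used. Check each candidate.
pasta only: max(6/3, 25/9) = 2.778 servings → $0.97.
peanut butter only: max(6/2, 25/8) = 3.125 servings → $1.56.
pasta + peanut butter with both targets exact would need a negative amount; discard.
Cheapest feasible corner: $0.97.

$0.97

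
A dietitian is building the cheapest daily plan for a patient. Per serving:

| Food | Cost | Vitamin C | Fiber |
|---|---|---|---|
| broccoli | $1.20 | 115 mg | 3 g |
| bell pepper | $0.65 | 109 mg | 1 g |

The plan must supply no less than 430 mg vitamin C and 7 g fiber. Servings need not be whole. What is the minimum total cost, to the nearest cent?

$3.37

With two linear requirements the optimum uses one or two foods; enumerate the corners.
broccoli only: max(430/115, 7/3) = 3.739 servings → $4.49.
bell pepper only: max(430/109, 7/1) = 7 servings → $4.55.
broccoli + bell pepper with both tight: 1.571 servings and 2.288 servings → $3.37.
Cheapest feasible corner: $3.37.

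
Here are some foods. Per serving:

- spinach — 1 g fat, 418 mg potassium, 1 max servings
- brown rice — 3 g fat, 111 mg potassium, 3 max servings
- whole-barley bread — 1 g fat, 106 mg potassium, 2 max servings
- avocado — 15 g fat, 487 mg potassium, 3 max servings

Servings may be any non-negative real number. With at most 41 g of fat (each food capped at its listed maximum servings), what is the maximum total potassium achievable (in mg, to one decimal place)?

1904.5 mg

Potassium per g fat: spinach 418, whole-barley bread 106, brown rice 37, avocado 32.47.
Take 1 serving of spinach: uses 1 g fat, +418.0 mg potassium (running total 418.0 mg).
Take 2 servings of whole-barley bread: uses 2 g fat, +212.0 mg potassium (running total 630.0 mg).
Take 3 servings of brown rice: uses 9 g fat, +333.0 mg potassium (running total 963.0 mg).
Take 1.933 servings of avocado: uses 29 g fat, +941.5 mg potassium (running total 1904.5 mg).
Greedy by best ratio exhausts the fat allowance optimally: 1904.5 mg.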